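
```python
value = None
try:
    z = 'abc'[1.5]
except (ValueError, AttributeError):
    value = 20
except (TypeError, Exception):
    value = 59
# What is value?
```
59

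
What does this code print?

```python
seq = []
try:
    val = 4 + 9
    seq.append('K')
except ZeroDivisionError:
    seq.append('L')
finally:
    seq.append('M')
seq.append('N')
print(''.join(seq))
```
KMN

finally runs after normal execution too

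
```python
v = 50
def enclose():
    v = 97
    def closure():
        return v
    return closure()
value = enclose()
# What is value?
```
97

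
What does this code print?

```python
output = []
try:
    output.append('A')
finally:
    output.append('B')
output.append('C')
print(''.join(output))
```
ABC

try/finally without except, no exception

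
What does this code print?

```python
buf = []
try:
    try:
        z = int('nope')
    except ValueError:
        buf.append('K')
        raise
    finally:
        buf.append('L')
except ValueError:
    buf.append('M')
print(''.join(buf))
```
KLM

finally runs before re-raised exception propagates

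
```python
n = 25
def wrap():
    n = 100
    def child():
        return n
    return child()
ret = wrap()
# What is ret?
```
100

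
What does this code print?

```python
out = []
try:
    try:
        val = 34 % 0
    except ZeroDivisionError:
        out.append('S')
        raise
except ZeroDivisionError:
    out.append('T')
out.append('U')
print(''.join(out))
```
STU

raise without argument re-raises current exception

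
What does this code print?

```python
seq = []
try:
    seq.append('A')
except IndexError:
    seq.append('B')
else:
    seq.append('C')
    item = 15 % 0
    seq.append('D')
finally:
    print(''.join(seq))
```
AC

Try succeeds, else appends 'C', ZeroDivisionError in else is uncaught, finally prints before exception propagates ('D' never appended)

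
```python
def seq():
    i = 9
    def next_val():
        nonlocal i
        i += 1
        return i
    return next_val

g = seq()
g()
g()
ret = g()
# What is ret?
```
12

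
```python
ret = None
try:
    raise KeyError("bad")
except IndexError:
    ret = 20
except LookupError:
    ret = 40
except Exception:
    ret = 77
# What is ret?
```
40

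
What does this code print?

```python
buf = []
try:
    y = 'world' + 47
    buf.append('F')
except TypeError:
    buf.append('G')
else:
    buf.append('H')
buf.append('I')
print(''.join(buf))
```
GI

else block skipped when exception is caught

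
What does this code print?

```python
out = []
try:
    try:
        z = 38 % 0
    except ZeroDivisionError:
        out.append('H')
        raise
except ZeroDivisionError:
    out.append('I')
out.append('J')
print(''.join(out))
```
HIJ

raise without argument re-raises current exception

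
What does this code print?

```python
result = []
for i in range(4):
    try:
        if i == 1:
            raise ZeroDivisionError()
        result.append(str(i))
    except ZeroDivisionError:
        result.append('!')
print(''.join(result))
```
0!23

Exception on i=1 caught, loop continues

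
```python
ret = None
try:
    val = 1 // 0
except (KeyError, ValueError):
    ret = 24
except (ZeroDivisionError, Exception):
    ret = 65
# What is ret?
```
65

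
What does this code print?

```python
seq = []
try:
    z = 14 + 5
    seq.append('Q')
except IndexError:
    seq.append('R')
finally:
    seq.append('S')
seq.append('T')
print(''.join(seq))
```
QST

finally runs after normal execution too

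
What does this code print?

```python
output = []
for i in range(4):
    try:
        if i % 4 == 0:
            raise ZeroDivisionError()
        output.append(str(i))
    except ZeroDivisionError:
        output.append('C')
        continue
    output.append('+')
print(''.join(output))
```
C1+2+3+

continue in except skips rest of loop body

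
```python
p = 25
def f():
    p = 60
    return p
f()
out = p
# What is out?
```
25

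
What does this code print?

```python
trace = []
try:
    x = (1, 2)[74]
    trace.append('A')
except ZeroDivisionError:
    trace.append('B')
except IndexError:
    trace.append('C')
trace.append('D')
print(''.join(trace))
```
CD

IndexError is caught by its specific handler, not ZeroDivisionError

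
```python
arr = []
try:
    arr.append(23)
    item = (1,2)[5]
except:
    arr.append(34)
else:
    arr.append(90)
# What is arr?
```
[23, 34]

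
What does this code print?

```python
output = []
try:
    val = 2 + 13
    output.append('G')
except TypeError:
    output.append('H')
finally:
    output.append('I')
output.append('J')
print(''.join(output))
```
GIJ

finally runs after normal execution too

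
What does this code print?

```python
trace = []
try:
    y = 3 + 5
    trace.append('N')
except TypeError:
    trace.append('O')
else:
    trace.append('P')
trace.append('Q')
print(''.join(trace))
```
NPQ

else block runs when no exception occurs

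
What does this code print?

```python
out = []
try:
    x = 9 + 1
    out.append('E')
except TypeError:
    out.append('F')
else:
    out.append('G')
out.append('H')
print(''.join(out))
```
EGH

else block runs when no exception occurs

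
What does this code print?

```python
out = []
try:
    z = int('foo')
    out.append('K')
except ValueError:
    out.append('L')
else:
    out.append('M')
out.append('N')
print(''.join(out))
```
LN

else block skipped when exception is caught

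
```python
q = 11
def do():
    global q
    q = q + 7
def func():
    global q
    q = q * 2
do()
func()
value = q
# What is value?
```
36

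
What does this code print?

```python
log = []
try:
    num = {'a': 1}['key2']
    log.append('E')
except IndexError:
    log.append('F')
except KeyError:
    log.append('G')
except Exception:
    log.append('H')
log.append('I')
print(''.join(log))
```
GI

KeyError matches before generic Exception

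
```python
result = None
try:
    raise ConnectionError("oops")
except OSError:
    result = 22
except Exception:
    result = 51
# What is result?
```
22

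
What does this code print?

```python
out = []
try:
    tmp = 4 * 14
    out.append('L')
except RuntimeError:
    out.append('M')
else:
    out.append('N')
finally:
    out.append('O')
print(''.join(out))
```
LNO

else runs before finally when no exception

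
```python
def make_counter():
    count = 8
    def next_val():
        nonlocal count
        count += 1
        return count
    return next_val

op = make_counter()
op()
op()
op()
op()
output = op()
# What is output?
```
13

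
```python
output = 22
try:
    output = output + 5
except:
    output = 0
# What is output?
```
27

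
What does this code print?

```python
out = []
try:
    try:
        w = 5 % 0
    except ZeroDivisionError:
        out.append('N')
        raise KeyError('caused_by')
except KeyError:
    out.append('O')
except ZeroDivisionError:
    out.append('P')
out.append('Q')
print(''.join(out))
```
NOQ

KeyError raised and caught, original ZeroDivisionError not re-raised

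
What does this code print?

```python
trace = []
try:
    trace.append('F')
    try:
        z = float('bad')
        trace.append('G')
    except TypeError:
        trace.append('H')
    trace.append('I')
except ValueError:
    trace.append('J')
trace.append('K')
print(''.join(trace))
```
FJK

Inner handler doesn't match, propagates to outer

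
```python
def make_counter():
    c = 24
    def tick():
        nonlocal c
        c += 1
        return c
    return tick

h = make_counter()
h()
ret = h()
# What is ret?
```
26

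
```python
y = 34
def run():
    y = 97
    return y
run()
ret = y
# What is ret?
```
34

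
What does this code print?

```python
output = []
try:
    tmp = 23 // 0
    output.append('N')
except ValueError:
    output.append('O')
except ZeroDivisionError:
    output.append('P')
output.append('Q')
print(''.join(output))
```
PQ

ZeroDivisionError is caught by its specific handler, not ValueError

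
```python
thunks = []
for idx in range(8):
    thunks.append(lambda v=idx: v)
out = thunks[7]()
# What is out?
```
7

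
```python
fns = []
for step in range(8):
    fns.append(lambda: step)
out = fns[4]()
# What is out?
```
7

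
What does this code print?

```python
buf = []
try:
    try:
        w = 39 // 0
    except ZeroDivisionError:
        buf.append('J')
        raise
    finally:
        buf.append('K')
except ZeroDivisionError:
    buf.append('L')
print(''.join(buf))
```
JKL

finally runs before re-raised exception propagates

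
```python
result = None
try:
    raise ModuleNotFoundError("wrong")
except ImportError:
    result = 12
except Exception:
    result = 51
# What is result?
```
12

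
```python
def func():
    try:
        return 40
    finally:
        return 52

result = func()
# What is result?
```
52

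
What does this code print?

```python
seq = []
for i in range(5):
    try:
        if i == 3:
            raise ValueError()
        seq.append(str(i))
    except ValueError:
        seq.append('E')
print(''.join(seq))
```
012E4

Exception on i=3 caught, loop continues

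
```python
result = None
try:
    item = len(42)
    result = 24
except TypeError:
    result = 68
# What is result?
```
68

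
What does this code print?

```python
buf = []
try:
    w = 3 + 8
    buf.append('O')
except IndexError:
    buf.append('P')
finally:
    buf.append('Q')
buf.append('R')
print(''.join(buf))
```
OQR

finally runs after normal execution too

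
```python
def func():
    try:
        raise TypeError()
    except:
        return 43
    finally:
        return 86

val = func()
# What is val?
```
86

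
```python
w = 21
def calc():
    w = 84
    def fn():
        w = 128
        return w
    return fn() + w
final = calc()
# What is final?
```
212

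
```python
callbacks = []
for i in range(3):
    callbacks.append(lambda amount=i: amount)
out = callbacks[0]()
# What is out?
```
0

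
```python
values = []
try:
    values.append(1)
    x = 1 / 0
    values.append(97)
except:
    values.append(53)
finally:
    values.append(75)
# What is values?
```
[1, 53, 75]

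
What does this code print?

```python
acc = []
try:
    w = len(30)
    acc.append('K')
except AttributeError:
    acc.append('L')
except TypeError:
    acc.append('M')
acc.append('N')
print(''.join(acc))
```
MN

TypeError is caught by its specific handler, not AttributeError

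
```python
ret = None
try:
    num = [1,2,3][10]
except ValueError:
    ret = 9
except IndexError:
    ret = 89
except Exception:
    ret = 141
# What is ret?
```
89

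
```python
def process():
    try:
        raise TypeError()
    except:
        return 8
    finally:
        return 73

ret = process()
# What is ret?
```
73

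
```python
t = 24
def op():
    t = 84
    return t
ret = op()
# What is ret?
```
84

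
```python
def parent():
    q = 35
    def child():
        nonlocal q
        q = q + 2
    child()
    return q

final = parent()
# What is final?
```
37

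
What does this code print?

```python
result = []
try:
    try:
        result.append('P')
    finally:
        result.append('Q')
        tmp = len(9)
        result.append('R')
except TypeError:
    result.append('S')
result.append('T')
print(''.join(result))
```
PQST

Exception in inner finally caught by outer except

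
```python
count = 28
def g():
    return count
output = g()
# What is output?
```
28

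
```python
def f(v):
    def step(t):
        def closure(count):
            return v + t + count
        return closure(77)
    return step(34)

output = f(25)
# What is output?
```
136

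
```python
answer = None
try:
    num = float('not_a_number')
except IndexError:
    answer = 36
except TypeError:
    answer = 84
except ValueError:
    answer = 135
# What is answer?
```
135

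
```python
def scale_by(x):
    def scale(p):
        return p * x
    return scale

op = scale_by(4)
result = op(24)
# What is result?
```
96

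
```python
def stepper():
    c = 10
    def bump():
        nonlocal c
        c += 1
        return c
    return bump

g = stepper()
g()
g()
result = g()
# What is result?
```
13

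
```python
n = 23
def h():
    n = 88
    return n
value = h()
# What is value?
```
88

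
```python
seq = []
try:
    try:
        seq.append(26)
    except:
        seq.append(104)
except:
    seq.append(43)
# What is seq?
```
[26]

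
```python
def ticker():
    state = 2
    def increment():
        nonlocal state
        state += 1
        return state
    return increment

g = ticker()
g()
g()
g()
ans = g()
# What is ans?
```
6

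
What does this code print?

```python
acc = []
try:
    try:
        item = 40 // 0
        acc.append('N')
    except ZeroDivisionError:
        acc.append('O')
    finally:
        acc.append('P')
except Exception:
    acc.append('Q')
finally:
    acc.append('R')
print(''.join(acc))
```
OPR

Both finally blocks run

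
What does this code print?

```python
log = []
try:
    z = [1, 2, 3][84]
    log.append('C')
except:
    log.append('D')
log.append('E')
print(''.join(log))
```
DE

Exception raised in try, caught by bare except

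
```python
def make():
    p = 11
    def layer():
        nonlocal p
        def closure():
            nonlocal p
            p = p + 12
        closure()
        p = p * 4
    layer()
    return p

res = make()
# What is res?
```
92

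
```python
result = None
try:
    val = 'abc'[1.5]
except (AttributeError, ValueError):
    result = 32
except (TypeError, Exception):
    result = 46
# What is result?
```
46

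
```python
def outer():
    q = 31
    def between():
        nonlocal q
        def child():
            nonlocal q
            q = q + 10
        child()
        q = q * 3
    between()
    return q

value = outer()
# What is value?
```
123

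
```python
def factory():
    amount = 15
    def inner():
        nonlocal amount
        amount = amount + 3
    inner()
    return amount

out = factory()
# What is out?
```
18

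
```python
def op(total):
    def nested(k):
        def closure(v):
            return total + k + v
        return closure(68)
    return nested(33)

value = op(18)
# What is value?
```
119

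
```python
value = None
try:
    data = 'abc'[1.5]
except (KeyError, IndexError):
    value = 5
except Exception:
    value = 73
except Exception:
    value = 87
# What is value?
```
73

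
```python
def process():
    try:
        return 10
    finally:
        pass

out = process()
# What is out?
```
10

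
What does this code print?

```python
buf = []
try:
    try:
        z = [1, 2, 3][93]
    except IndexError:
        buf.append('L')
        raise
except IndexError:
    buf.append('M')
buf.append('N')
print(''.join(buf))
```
LMN

raise without argument re-raises current exception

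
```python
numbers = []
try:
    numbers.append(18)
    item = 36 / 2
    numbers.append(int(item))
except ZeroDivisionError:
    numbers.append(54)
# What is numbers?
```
[18, 18]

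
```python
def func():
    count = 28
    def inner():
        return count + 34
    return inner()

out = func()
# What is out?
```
62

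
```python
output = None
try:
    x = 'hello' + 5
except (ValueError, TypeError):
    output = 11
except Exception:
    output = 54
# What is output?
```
11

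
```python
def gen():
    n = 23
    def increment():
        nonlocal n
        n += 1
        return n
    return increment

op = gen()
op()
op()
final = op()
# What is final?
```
26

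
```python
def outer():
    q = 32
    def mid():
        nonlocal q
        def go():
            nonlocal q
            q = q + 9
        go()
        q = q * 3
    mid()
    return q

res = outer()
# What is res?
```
123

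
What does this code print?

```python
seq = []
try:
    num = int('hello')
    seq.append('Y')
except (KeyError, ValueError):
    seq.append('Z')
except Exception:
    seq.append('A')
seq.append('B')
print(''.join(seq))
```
ZB

ValueError matches tuple containing it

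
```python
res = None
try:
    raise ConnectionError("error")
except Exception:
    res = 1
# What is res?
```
1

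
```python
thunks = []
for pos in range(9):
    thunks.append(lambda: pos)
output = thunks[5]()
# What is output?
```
8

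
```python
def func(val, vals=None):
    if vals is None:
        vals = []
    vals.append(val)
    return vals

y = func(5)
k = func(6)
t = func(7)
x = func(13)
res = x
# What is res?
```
[13]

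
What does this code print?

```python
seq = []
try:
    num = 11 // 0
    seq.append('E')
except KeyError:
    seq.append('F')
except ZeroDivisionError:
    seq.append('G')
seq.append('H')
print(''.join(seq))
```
GH

ZeroDivisionError is caught by its specific handler, not KeyError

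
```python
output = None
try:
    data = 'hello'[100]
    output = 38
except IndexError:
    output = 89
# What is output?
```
89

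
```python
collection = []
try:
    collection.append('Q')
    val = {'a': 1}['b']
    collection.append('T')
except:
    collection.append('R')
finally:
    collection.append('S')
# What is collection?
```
['Q', 'R', 'S']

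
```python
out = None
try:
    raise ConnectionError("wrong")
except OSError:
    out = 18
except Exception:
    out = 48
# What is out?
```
18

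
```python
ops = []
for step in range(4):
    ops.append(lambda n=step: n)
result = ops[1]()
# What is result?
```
1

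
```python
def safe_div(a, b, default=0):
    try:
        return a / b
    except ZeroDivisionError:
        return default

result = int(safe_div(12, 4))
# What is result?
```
3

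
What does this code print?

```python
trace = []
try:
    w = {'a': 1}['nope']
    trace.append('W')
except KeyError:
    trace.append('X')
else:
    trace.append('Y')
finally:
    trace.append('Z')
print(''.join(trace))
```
XZ

Exception: except runs, else skipped, finally runs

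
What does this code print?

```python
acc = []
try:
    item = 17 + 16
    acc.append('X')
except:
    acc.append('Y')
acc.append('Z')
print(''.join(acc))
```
XZ

No exception, try block completes normally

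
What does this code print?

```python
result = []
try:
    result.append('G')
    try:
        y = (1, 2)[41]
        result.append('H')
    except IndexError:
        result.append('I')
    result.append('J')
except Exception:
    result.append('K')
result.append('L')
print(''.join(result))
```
GIJL

Inner exception caught by inner handler, outer continues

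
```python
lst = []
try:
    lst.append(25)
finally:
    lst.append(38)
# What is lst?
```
[25, 38]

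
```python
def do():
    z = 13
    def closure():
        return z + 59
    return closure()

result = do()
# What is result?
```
72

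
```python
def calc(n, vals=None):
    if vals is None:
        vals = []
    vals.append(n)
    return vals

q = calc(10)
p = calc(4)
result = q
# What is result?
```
[10]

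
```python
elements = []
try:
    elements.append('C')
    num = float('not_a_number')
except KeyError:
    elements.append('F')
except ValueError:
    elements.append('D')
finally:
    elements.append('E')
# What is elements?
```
['C', 'D', 'E']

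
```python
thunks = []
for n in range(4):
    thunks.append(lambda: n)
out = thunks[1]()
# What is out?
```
3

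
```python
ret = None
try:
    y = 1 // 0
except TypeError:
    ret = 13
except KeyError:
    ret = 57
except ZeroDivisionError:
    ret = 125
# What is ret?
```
125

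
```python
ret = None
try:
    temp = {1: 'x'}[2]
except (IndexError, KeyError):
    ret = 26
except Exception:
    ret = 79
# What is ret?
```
26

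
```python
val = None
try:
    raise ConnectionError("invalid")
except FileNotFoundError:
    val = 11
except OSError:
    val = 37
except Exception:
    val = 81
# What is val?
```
37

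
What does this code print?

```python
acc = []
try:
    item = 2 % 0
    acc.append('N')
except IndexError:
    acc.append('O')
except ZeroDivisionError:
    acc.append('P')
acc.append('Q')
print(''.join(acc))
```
PQ

ZeroDivisionError is caught by its specific handler, not IndexError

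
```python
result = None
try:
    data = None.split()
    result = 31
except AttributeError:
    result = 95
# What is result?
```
95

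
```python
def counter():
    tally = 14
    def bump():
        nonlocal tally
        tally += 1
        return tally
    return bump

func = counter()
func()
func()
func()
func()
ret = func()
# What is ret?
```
19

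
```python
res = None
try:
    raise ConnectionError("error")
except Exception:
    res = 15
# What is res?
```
15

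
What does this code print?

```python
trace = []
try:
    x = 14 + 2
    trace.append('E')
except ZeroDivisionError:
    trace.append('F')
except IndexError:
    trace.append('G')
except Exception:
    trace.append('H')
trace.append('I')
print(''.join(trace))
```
EI

No exception, try block completes normally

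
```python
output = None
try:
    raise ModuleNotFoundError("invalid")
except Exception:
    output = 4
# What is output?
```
4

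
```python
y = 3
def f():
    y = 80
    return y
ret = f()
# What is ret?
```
80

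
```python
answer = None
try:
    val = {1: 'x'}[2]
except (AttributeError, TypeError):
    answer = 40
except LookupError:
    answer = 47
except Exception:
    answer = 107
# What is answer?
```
47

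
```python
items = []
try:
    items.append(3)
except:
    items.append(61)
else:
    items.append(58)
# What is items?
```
[3, 58]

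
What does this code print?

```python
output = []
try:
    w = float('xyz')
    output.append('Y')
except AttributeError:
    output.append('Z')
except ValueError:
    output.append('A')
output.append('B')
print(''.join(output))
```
AB

ValueError is caught by its specific handler, not AttributeError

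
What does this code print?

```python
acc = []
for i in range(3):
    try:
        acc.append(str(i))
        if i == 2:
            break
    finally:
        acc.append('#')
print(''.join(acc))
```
0#1#2#

finally runs even when breaking out of loop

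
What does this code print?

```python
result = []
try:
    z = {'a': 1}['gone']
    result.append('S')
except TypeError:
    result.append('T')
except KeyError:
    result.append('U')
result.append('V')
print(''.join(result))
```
UV

KeyError is caught by its specific handler, not TypeError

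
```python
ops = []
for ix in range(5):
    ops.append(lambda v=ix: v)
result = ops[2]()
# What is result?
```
2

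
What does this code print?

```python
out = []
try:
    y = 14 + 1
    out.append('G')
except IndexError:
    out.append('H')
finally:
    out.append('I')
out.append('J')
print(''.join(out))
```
GIJ

finally runs after normal execution too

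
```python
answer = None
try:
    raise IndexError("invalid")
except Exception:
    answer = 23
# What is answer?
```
23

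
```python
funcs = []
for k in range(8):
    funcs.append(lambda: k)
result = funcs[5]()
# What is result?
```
7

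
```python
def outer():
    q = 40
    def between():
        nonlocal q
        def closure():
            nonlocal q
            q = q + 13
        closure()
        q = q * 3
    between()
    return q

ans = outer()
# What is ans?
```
159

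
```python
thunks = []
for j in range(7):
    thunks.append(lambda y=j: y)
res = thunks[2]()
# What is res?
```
2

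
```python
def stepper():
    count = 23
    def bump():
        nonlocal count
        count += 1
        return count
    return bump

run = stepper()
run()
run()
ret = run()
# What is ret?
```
26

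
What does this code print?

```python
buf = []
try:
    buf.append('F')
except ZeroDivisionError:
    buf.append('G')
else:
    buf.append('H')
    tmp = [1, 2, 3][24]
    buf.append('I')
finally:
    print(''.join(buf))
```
FH

Try succeeds, else appends 'H', IndexError in else is uncaught, finally prints before exception propagates ('I' never appended)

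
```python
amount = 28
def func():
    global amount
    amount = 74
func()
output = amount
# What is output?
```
74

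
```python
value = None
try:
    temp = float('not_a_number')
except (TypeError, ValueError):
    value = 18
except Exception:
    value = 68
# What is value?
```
18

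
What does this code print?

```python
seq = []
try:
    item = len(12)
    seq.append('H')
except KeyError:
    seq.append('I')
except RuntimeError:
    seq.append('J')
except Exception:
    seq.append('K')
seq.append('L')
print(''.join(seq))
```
KL

TypeError not specifically caught, falls to Exception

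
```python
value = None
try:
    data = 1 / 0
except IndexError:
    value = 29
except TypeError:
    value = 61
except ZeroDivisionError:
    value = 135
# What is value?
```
135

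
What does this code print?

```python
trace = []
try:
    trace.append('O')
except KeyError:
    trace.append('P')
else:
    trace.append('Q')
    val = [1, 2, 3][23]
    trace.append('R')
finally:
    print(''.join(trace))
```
OQ

Try succeeds, else appends 'Q', IndexError in else is uncaught, finally prints before exception propagates ('R' never appended)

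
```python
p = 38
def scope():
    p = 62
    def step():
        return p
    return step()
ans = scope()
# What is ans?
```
62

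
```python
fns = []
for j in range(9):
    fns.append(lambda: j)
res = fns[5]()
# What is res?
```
8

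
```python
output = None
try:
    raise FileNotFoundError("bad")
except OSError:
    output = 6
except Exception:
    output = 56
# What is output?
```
6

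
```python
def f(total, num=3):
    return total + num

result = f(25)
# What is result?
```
28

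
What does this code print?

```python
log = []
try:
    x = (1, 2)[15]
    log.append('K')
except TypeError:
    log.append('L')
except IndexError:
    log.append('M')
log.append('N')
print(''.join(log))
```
MN

IndexError is caught by its specific handler, not TypeError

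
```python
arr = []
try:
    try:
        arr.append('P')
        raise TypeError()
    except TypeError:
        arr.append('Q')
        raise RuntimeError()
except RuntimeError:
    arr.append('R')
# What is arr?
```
['P', 'Q', 'R']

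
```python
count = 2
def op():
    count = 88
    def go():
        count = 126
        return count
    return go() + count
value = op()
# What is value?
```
214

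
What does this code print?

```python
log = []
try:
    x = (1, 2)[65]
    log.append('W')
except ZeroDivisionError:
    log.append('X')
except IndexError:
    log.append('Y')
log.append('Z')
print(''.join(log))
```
YZ

IndexError is caught by its specific handler, not ZeroDivisionError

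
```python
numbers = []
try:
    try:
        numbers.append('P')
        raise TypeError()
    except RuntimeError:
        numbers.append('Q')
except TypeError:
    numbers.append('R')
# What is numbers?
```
['P', 'R']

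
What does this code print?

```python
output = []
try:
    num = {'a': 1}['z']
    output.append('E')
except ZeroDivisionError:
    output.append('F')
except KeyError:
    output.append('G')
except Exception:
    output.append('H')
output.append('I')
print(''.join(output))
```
GI

KeyError matches before generic Exception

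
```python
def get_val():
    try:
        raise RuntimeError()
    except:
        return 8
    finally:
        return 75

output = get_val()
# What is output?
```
75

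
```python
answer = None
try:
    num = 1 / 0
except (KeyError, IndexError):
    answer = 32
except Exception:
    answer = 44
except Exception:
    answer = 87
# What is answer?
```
44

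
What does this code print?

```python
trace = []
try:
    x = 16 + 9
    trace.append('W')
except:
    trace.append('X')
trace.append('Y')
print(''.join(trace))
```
WY

No exception, try block completes normally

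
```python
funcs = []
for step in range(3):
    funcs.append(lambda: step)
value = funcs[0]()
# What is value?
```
2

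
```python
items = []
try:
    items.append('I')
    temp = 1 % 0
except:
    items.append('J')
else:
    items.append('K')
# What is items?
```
['I', 'J']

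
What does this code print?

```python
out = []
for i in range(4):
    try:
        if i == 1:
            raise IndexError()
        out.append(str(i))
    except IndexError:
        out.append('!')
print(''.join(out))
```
0!23

Exception on i=1 caught, loop continues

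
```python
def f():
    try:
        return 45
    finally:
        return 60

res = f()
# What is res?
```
60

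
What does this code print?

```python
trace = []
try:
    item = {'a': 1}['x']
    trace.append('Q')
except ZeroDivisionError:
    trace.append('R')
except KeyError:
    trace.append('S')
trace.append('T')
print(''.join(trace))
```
ST

KeyError is caught by its specific handler, not ZeroDivisionError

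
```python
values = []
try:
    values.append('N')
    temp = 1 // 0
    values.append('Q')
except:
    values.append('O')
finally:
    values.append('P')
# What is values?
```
['N', 'O', 'P']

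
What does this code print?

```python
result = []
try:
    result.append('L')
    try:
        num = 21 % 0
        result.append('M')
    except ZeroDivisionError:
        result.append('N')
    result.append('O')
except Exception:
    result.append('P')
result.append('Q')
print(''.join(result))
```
LNOQ

Inner exception caught by inner handler, outer continues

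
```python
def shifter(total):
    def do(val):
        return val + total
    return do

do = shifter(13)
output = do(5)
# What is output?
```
18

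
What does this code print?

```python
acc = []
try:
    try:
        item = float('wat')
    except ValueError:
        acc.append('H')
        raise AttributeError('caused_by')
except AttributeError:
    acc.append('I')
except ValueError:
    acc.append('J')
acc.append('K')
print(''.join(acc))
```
HIK

AttributeError raised and caught, original ValueError not re-raised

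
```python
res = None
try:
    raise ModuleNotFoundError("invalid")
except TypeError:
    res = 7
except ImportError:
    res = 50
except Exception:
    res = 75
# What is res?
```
50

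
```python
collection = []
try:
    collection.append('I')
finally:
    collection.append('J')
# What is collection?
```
['I', 'J']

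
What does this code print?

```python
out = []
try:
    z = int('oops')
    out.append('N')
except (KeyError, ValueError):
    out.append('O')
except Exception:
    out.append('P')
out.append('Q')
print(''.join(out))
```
OQ

ValueError matches tuple containing it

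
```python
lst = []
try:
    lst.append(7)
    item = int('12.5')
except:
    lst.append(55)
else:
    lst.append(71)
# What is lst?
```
[7, 55]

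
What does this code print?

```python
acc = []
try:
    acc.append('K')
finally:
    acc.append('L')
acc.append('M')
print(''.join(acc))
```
KLM

try/finally without except, no exception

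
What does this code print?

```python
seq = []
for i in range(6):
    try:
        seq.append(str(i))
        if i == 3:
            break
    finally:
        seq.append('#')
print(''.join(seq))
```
0#1#2#3#

finally runs even when breaking out of loop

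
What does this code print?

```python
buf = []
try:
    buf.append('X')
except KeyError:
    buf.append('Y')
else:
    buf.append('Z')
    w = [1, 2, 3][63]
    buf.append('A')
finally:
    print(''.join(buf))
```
XZ

Try succeeds, else appends 'Z', IndexError in else is uncaught, finally prints before exception propagates ('A' never appended)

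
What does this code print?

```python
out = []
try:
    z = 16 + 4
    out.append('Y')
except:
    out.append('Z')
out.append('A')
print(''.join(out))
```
YA

No exception, try block completes normally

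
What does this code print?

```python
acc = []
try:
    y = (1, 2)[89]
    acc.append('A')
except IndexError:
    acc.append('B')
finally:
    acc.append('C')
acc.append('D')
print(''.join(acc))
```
BCD

finally always runs, even after exception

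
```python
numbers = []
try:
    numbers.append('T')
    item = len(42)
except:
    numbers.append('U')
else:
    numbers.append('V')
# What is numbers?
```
['T', 'U']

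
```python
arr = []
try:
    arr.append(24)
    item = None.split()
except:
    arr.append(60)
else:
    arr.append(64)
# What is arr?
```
[24, 60]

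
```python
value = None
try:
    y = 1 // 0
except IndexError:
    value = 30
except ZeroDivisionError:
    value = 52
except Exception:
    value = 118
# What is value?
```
52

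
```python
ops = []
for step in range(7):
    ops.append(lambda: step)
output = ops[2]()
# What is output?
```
6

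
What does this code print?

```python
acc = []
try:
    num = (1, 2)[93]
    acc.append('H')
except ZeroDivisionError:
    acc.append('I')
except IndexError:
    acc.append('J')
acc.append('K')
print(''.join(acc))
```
JK

IndexError is caught by its specific handler, not ZeroDivisionError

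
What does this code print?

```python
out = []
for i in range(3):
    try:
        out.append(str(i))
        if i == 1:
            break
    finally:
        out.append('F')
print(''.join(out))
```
0F1F

finally runs even when breaking out of loop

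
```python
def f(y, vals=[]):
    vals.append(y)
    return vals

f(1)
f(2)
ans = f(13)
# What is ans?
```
[1, 2, 13]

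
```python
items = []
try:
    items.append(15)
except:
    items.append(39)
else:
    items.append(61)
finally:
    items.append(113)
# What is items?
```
[15, 61, 113]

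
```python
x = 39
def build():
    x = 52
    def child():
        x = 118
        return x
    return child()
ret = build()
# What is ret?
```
118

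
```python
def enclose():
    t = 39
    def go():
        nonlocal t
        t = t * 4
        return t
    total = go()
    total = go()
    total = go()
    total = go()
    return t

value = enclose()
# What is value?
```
9984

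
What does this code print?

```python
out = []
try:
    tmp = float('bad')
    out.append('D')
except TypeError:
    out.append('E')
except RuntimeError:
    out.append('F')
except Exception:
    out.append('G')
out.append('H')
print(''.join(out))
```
GH

ValueError not specifically caught, falls to Exception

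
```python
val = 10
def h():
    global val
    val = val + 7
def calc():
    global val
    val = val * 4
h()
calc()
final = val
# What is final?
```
68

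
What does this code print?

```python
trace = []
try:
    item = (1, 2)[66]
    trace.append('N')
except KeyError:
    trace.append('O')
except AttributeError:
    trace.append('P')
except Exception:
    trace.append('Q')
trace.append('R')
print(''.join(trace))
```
QR

IndexError not specifically caught, falls to Exception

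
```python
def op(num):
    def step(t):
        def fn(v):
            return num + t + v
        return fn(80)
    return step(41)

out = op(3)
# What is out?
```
124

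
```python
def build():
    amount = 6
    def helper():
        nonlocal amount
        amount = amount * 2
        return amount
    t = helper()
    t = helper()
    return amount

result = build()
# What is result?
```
24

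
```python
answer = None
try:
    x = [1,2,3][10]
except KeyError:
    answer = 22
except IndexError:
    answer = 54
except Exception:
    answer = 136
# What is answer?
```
54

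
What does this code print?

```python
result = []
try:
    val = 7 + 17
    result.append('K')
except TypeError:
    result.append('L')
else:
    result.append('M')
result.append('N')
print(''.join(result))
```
KMN

else block runs when no exception occurs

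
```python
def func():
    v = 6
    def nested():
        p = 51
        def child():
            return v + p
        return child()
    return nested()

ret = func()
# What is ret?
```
57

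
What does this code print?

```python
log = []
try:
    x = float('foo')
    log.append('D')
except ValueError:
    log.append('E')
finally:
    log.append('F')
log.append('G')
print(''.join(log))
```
EFG

finally always runs, even after exception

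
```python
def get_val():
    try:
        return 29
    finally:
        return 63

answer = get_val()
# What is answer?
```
63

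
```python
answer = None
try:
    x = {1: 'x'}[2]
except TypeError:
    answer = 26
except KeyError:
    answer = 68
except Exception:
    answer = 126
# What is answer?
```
68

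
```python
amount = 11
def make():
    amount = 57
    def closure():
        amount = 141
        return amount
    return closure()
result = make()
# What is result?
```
141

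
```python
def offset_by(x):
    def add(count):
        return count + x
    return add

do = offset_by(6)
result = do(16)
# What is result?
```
22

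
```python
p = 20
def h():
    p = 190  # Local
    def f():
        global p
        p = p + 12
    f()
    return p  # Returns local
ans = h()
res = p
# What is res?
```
32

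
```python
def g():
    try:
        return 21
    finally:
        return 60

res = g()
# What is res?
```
60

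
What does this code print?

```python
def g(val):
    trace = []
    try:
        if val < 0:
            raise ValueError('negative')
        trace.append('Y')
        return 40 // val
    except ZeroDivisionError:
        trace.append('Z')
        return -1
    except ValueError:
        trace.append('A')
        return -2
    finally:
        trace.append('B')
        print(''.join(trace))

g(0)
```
YZB

val=0 causes ZeroDivisionError, caught, finally prints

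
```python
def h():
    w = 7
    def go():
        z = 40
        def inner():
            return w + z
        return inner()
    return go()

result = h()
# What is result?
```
47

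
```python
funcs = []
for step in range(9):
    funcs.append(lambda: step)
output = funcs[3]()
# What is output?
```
8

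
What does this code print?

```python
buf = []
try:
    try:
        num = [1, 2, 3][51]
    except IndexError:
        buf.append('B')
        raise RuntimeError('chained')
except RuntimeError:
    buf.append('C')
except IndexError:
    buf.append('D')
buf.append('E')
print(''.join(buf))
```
BCE

RuntimeError raised and caught, original IndexError not re-raised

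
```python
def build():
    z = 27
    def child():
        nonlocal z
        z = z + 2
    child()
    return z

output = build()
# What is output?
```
29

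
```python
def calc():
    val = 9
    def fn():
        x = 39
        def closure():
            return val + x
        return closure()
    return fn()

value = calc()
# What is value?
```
48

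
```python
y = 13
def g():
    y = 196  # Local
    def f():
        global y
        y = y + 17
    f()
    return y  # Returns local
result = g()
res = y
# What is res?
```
30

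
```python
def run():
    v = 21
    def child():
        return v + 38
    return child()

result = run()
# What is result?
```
59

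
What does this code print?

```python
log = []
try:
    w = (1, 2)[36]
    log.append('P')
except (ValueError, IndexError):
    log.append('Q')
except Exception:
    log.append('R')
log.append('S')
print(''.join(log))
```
QS

IndexError matches tuple containing it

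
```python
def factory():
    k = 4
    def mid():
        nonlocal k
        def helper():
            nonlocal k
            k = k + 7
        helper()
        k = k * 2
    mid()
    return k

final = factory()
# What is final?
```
22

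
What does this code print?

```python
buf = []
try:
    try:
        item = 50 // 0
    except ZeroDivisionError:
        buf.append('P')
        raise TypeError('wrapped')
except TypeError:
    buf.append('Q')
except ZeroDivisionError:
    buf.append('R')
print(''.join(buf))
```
PQ

New TypeError raised, caught by outer TypeError handler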